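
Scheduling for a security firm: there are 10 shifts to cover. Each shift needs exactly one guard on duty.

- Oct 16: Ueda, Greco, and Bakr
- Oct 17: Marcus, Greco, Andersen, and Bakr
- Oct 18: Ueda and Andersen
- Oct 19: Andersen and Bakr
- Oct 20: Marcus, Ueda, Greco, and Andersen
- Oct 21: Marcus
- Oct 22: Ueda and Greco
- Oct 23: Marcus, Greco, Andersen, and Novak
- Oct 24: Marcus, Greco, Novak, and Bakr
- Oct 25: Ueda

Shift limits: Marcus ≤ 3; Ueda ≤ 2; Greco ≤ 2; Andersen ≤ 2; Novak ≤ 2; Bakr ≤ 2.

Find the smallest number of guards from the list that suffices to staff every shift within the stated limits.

10 slots to fill and no one can take more than 3, so at least ⌈10/3⌉ = 4 guards are needed.
Any 4 guards together have capacity at most 3+2+2+2 = 9 < 10 slots, so 4 can never suffice.
Marcus, Ueda, Greco, Andersen, and Novak alone can cover everything: Oct 16→Ueda, Oct 17→Marcus, Oct 18→Andersen, Oct 19→Andersen, Oct 20→Greco, Oct 21→Marcus, Oct 22→Greco, Oct 23→Novak, Oct 24→Marcus, Oct 25→Ueda.

5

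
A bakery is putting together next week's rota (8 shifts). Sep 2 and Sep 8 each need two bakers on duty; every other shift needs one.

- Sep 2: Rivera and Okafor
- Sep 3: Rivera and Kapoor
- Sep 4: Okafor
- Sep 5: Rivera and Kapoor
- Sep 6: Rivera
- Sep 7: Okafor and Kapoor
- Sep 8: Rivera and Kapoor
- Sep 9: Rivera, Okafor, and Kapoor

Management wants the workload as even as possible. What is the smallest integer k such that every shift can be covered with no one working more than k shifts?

With 3 bakers and 10 worker-slots to fill, someone must work at least ⌈10/3⌉ = 4 shifts, so k ≥ 4.
k = 4 works: Sep 2→Rivera+Okafor, Sep 3→Rivera, Sep 4→Okafor, Sep 5→Kapoor, Sep 6→Rivera, Sep 7→Okafor, Sep 8→Rivera+Kapoor, Sep 9→Okafor.
Loads: Rivera 4, Okafor 4, Kapoor 2 — all ≤ 4.

4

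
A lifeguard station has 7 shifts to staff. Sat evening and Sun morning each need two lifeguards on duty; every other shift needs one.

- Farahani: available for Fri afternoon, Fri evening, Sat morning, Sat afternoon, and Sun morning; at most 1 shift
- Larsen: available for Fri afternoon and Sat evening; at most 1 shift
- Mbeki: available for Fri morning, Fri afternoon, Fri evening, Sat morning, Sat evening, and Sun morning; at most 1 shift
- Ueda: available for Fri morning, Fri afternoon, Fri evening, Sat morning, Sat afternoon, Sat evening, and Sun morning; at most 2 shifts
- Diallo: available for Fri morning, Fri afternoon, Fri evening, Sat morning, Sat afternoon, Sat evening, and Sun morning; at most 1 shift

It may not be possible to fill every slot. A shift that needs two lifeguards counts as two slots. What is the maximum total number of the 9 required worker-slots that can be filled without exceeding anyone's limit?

Total capacity across all lifeguards is 1+1+1+2+1 = 6, and 9 slots are needed, so at most 6 can be filled.
An assignment achieving 6: Fri morning→Mbeki, Fri evening→Ueda, Sat morning→Ueda, Sat afternoon→Farahani, Sat evening→Larsen+Diallo.
Loads: Farahani 1/1, Larsen 1/1, Mbeki 1/1, Ueda 2/2, Diallo 1/1.

6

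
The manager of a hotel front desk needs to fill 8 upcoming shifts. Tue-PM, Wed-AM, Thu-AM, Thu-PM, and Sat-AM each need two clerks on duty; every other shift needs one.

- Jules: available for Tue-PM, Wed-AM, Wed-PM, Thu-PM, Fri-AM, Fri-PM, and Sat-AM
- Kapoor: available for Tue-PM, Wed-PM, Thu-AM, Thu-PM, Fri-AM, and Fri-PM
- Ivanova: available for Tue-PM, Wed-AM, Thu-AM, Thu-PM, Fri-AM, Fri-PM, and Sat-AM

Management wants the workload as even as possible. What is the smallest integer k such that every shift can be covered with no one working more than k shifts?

5

With 3 clerks and 13 worker-slots to fill, someone must work at least ⌈13/3⌉ = 5 shifts, so k ≥ 5.
k = 5 works: Tue-PM→Jules+Kapoor, Wed-AM→Jules+Ivanova, Wed-PM→Jules, Thu-AM→Kapoor+Ivanova, Thu-PM→Jules+Kapoor, Fri-AM→Kapoor, Fri-PM→Kapoor, Sat-AM→Jules+Ivanova.
Loads: Jules 5, Kapoor 5, Ivanova 3 — all ≤ 5.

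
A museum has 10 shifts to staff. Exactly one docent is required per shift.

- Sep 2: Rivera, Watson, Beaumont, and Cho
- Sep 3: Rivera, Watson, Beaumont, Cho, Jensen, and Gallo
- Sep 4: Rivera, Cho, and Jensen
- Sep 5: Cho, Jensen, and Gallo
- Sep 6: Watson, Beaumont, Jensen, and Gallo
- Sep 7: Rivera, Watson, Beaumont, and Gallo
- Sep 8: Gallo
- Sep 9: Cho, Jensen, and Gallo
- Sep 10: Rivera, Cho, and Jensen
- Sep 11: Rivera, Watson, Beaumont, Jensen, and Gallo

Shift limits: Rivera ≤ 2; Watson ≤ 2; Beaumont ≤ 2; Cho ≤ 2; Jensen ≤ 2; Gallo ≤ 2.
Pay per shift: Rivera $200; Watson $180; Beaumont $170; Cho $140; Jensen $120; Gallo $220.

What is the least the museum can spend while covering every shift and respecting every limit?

$1640

Sep 8 can only be covered by Gallo, so that assignment is forced.
Picking the cheapest available docent for each shift independently would cost $1370, but that ignores the shift limits.
An optimal schedule: Sep 2→Beaumont, Sep 3→Rivera, Sep 4→Jensen, Sep 5→Jensen, Sep 6→Beaumont, Sep 7→Watson, Sep 8→Gallo, Sep 9→Cho, Sep 10→Cho, Sep 11→Watson.
Total: 170 + 200 + 120 + 120 + 170 + 180 + 220 + 140 + 140 + 180 = $1640.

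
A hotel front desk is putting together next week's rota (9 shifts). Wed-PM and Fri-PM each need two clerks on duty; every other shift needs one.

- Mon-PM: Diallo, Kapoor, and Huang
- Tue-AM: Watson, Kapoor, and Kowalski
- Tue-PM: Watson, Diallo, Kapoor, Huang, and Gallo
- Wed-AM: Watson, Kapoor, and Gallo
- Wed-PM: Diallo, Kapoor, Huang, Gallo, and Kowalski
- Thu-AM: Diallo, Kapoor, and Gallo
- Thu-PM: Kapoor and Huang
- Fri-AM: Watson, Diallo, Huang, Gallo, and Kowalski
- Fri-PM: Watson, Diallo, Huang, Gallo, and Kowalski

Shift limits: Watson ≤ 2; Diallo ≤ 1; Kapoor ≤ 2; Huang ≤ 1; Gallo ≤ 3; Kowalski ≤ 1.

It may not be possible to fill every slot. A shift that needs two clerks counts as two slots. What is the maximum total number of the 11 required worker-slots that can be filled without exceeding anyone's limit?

Total capacity across all clerks is 2+1+2+1+3+1 = 10, and 11 slots are needed, so at most 10 can be filled.
An assignment achieving 10: Mon-PM→Diallo, Tue-AM→Watson, Tue-PM→Huang, Wed-AM→Watson, Wed-PM→Gallo+Kowalski, Thu-AM→Kapoor, Thu-PM→Kapoor, Fri-AM→Gallo, Fri-PM→Gallo.
Loads: Watson 2/2, Diallo 1/1, Kapoor 2/2, Huang 1/1, Gallo 3/3, Kowalski 1/1.

10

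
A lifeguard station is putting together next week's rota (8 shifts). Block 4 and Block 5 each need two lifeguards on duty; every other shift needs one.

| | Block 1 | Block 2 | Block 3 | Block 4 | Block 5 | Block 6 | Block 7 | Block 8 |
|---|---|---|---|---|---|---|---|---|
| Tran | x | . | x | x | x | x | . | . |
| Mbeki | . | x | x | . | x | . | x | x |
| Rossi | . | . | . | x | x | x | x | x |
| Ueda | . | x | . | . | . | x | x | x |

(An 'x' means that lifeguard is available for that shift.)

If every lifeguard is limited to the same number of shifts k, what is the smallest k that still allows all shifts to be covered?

With 4 lifeguards and 10 worker-slots to fill, someone must work at least ⌈10/4⌉ = 3 shifts, so k ≥ 3.
k = 3 works: Block 1→Tran, Block 2→Mbeki, Block 3→Tran, Block 4→Tran+Rossi, Block 5→Mbeki+Rossi, Block 6→Rossi, Block 7→Mbeki, Block 8→Ueda.
Loads: Tran 3, Mbeki 3, Rossi 3, Ueda 1 — all ≤ 3.

3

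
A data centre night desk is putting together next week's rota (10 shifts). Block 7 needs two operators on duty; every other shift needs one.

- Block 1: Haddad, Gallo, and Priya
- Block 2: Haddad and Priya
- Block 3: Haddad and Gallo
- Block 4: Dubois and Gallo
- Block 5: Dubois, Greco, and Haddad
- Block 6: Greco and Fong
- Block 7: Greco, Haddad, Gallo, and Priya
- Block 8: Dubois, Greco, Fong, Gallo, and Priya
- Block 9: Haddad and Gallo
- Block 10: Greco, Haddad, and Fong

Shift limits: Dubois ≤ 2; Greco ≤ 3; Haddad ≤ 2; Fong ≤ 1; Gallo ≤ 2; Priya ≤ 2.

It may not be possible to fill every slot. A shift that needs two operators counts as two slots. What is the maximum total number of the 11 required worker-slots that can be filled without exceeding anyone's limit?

11

Total capacity across all operators is 2+3+2+1+2+2 = 12, and 11 slots are needed, so at most 11 can be filled.
An assignment achieving 11: Block 1→Gallo, Block 2→Haddad, Block 3→Haddad, Block 4→Dubois, Block 5→Dubois, Block 6→Greco, Block 7→Greco+Priya, Block 8→Fong, Block 9→Gallo, Block 10→Greco.
Loads: Dubois 2/2, Greco 3/3, Haddad 2/2, Fong 1/1, Gallo 2/2, Priya 1/2.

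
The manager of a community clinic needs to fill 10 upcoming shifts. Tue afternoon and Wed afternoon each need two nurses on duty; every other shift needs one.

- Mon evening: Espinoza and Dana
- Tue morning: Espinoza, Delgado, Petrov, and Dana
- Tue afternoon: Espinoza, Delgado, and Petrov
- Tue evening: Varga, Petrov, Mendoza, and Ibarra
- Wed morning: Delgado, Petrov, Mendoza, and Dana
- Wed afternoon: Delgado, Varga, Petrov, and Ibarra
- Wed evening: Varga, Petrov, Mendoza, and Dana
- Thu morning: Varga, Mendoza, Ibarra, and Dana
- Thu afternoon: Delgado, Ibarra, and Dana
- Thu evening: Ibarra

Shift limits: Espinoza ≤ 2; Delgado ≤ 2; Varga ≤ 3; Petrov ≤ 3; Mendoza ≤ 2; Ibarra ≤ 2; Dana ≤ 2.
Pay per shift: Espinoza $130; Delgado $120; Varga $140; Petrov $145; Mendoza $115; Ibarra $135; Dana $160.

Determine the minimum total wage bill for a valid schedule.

Thu evening can only be covered by Ibarra, so that assignment is forced.
Picking the cheapest available nurse for each shift independently would cost $1470, but that ignores the shift limits.
An optimal schedule: Mon evening→Espinoza, Tue morning→Petrov, Tue afternoon→Delgado+Espinoza, Tue evening→Mendoza, Wed morning→Mendoza, Wed afternoon→Ibarra+Varga, Wed evening→Varga, Thu morning→Varga, Thu afternoon→Delgado, Thu evening→Ibarra.
Total: 130 + 145 + 120 + 130 + 115 + 115 + 135 + 140 + 140 + 140 + 120 + 135 = $1565.

$1565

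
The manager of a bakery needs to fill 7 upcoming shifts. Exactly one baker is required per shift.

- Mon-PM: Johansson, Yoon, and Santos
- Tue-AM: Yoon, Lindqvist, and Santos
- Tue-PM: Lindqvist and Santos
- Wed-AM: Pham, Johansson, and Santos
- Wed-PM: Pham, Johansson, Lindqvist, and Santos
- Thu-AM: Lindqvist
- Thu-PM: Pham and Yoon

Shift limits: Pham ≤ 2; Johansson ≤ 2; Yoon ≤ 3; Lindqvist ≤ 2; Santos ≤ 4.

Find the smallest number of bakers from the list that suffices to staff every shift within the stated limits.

7 slots to fill and no one can take more than 4, so at least ⌈7/4⌉ = 2 bakers are needed.
No set of 2 bakers can cover every shift (each such set leaves at least one shift with no one available or exceeds a cap).
Pham, Yoon, and Lindqvist alone can cover everything: Mon-PM→Yoon, Tue-AM→Yoon, Tue-PM→Lindqvist, Wed-AM→Pham, Wed-PM→Pham, Thu-AM→Lindqvist, Thu-PM→Yoon.

3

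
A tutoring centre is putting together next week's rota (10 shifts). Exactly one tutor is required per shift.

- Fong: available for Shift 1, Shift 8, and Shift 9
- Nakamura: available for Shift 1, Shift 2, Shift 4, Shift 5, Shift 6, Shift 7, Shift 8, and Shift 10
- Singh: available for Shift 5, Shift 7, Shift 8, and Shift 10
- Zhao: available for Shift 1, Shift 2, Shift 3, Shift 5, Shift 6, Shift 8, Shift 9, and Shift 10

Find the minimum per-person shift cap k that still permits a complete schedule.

3

With 4 tutors and 10 worker-slots to fill, someone must work at least ⌈10/4⌉ = 3 shifts, so k ≥ 3.
k = 3 works: Shift 1→Fong, Shift 2→Nakamura, Shift 3→Zhao, Shift 4→Nakamura, Shift 5→Singh, Shift 6→Nakamura, Shift 7→Singh, Shift 8→Fong, Shift 9→Fong, Shift 10→Singh.
Loads: Fong 3, Nakamura 3, Singh 3, Zhao 1 — all ≤ 3.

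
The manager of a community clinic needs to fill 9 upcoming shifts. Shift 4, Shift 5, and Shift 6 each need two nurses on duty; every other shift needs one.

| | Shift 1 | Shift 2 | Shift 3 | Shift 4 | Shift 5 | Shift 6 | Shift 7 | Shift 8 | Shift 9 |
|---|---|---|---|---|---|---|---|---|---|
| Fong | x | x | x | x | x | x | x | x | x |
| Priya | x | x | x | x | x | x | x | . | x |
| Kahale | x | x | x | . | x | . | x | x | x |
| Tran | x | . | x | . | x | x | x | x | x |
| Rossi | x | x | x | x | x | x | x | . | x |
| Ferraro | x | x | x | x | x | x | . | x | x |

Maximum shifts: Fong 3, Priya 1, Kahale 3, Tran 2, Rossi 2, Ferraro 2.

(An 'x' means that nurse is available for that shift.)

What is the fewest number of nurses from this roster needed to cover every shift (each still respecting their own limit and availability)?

5

12 slots to fill and no one can take more than 3, so at least ⌈12/3⌉ = 4 nurses are needed.
Any 4 nurses together have capacity at most 3+3+2+2 = 10 < 12 slots, so 4 can never suffice.
Fong, Kahale, Tran, Rossi, and Ferraro alone can cover everything: Shift 1→Kahale, Shift 2→Fong, Shift 3→Kahale, Shift 4→Fong+Rossi, Shift 5→Rossi+Ferraro, Shift 6→Tran+Ferraro, Shift 7→Fong, Shift 8→Kahale, Shift 9→Tran.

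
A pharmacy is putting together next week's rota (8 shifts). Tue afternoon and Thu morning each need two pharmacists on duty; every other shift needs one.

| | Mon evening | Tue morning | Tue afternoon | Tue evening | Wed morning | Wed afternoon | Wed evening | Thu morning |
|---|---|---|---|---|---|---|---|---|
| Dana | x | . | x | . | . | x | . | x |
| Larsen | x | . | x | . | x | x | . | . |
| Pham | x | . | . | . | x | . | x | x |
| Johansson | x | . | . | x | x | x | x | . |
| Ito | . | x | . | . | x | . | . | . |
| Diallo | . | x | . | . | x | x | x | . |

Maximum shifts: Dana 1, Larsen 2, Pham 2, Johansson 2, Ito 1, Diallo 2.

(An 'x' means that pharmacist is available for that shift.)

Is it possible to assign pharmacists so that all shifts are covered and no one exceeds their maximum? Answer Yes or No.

Total capacity is 10 and 10 slots are needed, so capacity alone doesn't rule it out.
Shifts {Tue afternoon, Thu morning} need 4 worker-slots in total, but the pharmacists available for any of those shifts (Dana, Larsen, and Pham) can supply at most 3 among them. So no valid schedule exists.

No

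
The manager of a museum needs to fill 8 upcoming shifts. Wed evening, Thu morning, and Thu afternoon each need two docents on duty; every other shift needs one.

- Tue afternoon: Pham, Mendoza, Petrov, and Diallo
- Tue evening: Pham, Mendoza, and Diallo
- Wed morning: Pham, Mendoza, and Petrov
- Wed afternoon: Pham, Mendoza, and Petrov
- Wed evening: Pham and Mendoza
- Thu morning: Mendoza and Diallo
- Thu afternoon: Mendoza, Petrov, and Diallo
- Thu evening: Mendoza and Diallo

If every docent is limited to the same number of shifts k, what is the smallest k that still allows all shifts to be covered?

3

With 4 docents and 11 worker-slots to fill, someone must work at least ⌈11/4⌉ = 3 shifts, so k ≥ 3.
k = 3 works: Tue afternoon→Petrov, Tue evening→Pham, Wed morning→Pham, Wed afternoon→Petrov, Wed evening→Pham+Mendoza, Thu morning→Mendoza+Diallo, Thu afternoon→Petrov+Diallo, Thu evening→Mendoza.
Loads: Pham 3, Mendoza 3, Petrov 3, Diallo 2 — all ≤ 3.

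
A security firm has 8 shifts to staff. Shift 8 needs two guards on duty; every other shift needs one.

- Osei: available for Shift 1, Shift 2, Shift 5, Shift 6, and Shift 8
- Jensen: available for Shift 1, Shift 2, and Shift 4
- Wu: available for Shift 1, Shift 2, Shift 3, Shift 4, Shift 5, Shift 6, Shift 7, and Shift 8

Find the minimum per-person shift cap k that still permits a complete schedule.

With 3 guards and 9 worker-slots to fill, someone must work at least ⌈9/3⌉ = 3 shifts, so k ≥ 3.
k = 3 works: Shift 1→Jensen, Shift 2→Jensen, Shift 3→Wu, Shift 4→Jensen, Shift 5→Osei, Shift 6→Osei, Shift 7→Wu, Shift 8→Osei+Wu.
Loads: Osei 3, Jensen 3, Wu 3 — all ≤ 3.

3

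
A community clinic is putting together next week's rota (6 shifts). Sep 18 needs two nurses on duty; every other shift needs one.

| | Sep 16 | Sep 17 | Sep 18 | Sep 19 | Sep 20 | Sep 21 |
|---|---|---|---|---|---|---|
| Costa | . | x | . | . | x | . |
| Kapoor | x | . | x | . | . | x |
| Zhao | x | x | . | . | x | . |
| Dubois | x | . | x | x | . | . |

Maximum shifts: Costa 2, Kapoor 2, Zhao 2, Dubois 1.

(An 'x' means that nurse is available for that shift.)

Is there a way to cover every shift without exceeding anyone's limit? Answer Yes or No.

Total capacity is 7 and 7 slots are needed, so capacity alone doesn't rule it out.
Shifts {Sep 18, Sep 19} need 3 worker-slots in total, but the nurses available for any of those shifts (Kapoor and Dubois) can supply at most 2 among them. So no valid schedule exists.

No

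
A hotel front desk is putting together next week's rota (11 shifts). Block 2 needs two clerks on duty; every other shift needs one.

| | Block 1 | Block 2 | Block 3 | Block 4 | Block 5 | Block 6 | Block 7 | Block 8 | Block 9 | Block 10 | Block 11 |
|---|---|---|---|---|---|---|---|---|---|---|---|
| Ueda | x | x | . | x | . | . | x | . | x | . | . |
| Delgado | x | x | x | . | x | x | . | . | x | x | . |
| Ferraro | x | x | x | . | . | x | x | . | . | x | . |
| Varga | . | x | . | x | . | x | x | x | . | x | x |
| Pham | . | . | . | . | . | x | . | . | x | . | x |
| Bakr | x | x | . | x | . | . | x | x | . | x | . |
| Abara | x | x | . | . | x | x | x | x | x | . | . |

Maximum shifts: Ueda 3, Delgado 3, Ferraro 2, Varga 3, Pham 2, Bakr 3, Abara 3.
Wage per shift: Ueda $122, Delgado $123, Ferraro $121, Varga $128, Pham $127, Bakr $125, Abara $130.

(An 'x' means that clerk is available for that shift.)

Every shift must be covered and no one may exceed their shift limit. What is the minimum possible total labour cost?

Picking the cheapest available clerk for each shift independently would cost $1467, but that ignores the shift limits.
An optimal schedule: Block 1→Ueda, Block 2→Delgado+Bakr, Block 3→Ferraro, Block 4→Ueda, Block 5→Delgado, Block 6→Delgado, Block 7→Bakr, Block 8→Bakr, Block 9→Ueda, Block 10→Ferraro, Block 11→Pham.
Total: 122 + 123 + 125 + 121 + 122 + 123 + 123 + 125 + 125 + 122 + 121 + 127 = $1479.

$1479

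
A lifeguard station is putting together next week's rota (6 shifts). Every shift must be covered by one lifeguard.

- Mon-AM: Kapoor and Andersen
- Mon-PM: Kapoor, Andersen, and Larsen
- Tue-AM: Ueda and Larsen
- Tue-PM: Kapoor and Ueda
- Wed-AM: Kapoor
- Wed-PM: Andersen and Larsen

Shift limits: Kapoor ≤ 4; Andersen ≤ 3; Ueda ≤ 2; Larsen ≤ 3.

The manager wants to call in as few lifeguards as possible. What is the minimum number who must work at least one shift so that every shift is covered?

2

6 slots to fill and no one can take more than 4, so at least ⌈6/4⌉ = 2 lifeguards are needed.
Kapoor and Larsen alone can cover everything: Mon-AM→Kapoor, Mon-PM→Kapoor, Tue-AM→Larsen, Tue-PM→Kapoor, Wed-AM→Kapoor, Wed-PM→Larsen.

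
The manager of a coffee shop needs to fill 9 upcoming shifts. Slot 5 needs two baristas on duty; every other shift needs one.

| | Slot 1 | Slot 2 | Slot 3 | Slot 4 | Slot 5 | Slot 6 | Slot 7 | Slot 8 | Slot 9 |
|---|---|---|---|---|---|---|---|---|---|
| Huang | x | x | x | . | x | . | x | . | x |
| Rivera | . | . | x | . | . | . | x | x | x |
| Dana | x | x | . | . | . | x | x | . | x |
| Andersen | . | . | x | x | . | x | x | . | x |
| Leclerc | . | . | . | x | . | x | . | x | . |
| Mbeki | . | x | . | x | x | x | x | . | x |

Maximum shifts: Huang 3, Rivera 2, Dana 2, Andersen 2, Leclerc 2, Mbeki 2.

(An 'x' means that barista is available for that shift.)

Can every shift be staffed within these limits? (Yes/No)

Yes

Slot 5 can only be covered by Huang and Mbeki, so that assignment is forced.
One valid schedule: Slot 1→Huang, Slot 2→Huang, Slot 3→Rivera, Slot 4→Andersen, Slot 5→Huang+Mbeki, Slot 6→Dana, Slot 7→Dana, Slot 8→Rivera, Slot 9→Andersen.
Loads: Huang 3/3, Rivera 2/2, Dana 2/2, Andersen 2/2, Leclerc 0/2, Mbeki 1/2 — all within limits.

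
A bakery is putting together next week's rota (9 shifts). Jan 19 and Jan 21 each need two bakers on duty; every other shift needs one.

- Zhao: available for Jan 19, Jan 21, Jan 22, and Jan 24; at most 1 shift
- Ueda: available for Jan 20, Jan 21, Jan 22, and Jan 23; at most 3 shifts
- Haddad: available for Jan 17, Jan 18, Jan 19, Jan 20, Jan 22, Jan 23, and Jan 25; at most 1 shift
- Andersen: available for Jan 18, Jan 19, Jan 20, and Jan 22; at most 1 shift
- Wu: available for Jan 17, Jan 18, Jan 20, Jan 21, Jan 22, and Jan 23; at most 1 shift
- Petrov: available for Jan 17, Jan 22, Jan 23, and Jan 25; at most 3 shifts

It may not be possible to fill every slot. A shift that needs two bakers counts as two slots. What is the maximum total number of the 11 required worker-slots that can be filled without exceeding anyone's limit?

10

Total capacity across all bakers is 1+3+1+1+1+3 = 10, and 11 slots are needed, so at most 10 can be filled.
An assignment achieving 10: Jan 17→Petrov, Jan 18→Haddad, Jan 19→Andersen, Jan 20→Ueda, Jan 21→Ueda+Wu, Jan 22→Petrov, Jan 23→Ueda, Jan 24→Zhao, Jan 25→Petrov.
Loads: Zhao 1/1, Ueda 3/3, Haddad 1/1, Andersen 1/1, Wu 1/1, Petrov 3/3.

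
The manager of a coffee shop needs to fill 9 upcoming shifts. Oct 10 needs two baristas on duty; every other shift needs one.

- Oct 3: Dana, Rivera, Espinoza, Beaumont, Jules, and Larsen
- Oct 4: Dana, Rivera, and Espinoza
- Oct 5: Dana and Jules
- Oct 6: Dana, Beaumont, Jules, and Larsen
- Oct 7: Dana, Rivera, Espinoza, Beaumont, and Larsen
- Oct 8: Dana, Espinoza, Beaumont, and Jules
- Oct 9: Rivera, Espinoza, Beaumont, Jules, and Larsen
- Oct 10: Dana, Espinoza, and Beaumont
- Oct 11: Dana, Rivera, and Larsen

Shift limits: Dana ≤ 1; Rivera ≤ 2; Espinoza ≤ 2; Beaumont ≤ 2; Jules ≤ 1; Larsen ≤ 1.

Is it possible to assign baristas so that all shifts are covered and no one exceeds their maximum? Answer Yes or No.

Total capacity is 1+2+2+2+1+1 = 9 but 10 worker-slots are needed — infeasible.

No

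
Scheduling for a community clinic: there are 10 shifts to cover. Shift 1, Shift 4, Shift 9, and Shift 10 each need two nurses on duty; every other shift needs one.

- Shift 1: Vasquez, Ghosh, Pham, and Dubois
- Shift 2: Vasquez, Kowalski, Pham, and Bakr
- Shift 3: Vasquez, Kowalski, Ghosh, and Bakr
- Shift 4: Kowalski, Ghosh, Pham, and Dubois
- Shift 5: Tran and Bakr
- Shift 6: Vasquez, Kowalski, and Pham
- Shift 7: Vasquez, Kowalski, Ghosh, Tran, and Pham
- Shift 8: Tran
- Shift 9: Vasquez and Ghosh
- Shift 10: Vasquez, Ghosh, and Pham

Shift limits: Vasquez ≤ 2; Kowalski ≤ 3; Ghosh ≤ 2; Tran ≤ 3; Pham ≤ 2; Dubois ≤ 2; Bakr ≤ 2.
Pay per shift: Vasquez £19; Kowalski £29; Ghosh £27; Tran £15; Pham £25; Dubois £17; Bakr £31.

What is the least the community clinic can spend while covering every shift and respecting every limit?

£308

Shift 8 can only be covered by Tran, so that assignment is forced.
Shift 9 can only be covered by Vasquez and Ghosh, so that assignment is forced.
Picking the cheapest available nurse for each shift independently would cost £270, but that ignores the shift limits.
An optimal schedule: Shift 1→Pham+Dubois, Shift 2→Kowalski, Shift 3→Kowalski, Shift 4→Kowalski+Dubois, Shift 5→Tran, Shift 6→Vasquez, Shift 7→Tran, Shift 8→Tran, Shift 9→Vasquez+Ghosh, Shift 10→Ghosh+Pham.
Total: 25 + 17 + 29 + 29 + 29 + 17 + 15 + 19 + 15 + 15 + 19 + 27 + 27 + 25 = £308.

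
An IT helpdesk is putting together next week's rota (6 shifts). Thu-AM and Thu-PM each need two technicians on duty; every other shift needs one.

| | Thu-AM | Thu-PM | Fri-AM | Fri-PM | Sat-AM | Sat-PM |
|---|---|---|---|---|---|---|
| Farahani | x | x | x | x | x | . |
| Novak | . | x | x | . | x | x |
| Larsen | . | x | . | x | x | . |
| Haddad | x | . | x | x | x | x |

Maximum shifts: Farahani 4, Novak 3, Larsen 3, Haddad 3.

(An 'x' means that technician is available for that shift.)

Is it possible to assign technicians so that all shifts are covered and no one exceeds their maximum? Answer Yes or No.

Yes

Thu-AM can only be covered by Farahani and Haddad, so that assignment is forced.
One valid schedule: Thu-AM→Farahani+Haddad, Thu-PM→Farahani+Novak, Fri-AM→Farahani, Fri-PM→Farahani, Sat-AM→Novak, Sat-PM→Novak.
Loads: Farahani 4/4, Novak 3/3, Larsen 0/3, Haddad 1/3 — all within limits.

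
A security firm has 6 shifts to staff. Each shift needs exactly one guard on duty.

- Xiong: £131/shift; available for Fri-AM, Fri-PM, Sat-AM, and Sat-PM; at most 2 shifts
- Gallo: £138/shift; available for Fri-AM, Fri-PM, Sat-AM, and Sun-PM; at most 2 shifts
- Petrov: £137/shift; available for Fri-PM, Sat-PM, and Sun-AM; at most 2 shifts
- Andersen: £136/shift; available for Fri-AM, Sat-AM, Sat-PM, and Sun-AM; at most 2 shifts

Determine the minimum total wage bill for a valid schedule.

Sun-PM can only be covered by Gallo, so that assignment is forced.
Picking the cheapest available guard for each shift independently would cost £798, but that ignores the shift limits.
An optimal schedule: Fri-AM→Xiong, Fri-PM→Xiong, Sat-AM→Andersen, Sat-PM→Petrov, Sun-AM→Andersen, Sun-PM→Gallo.
Total: 131 + 131 + 136 + 137 + 136 + 138 = £809.

£809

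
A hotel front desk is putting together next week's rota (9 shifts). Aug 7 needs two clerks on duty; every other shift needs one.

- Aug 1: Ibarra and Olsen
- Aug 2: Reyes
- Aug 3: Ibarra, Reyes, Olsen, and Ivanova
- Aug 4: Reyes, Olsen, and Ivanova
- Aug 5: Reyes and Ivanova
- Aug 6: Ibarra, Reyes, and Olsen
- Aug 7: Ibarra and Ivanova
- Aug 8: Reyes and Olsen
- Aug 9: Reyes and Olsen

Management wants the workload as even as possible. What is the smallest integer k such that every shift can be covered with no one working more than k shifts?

3

With 4 clerks and 10 worker-slots to fill, someone must work at least ⌈10/4⌉ = 3 shifts, so k ≥ 3.
k = 3 works: Aug 1→Ibarra, Aug 2→Reyes, Aug 3→Olsen, Aug 4→Olsen, Aug 5→Reyes, Aug 6→Ibarra, Aug 7→Ibarra+Ivanova, Aug 8→Reyes, Aug 9→Olsen.
Loads: Ibarra 3, Reyes 3, Olsen 3, Ivanova 1 — all ≤ 3.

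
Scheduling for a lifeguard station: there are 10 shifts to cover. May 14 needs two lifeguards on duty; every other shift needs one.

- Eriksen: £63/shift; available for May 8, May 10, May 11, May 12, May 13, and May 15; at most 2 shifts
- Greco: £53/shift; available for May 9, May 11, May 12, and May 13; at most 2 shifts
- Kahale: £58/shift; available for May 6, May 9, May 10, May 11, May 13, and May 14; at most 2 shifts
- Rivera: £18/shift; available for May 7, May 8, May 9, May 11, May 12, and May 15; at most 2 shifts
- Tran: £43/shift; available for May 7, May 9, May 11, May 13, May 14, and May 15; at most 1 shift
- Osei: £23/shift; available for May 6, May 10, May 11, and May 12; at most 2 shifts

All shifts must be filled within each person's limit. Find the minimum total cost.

£473

May 14 can only be covered by Kahale and Tran, so that assignment is forced.
Picking the cheapest available lifeguard for each shift independently would cost £298, but that ignores the shift limits.
An optimal schedule: May 6→Kahale, May 7→Rivera, May 8→Eriksen, May 9→Greco, May 10→Eriksen, May 11→Osei, May 12→Osei, May 13→Greco, May 14→Kahale+Tran, May 15→Rivera.
Total: 58 + 18 + 63 + 53 + 63 + 23 + 23 + 53 + 58 + 43 + 18 = £473.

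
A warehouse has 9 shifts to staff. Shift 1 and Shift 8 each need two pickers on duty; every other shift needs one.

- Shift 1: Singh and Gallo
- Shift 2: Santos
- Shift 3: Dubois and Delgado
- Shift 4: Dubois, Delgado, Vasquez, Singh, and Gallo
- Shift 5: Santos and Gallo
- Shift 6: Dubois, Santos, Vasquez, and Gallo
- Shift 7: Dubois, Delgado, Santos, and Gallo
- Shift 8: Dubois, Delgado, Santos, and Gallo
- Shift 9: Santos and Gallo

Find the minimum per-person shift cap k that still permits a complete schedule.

2

With 6 pickers and 11 worker-slots to fill, someone must work at least ⌈11/6⌉ = 2 shifts, so k ≥ 2.
k = 2 works: Shift 1→Singh+Gallo, Shift 2→Santos, Shift 3→Dubois, Shift 4→Vasquez, Shift 5→Santos, Shift 6→Vasquez, Shift 7→Delgado, Shift 8→Dubois+Delgado, Shift 9→Gallo.
Loads: Dubois 2, Delgado 2, Santos 2, Vasquez 2, Singh 1, Gallo 2 — all ≤ 2.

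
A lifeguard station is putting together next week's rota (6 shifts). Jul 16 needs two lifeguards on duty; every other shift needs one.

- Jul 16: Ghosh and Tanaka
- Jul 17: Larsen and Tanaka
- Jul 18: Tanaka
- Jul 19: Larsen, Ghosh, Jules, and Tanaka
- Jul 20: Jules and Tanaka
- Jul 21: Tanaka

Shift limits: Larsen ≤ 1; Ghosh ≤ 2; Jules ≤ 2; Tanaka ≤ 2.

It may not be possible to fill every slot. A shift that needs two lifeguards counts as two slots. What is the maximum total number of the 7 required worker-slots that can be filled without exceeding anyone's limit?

6

Total capacity across all lifeguards is 1+2+2+2 = 7, and 7 slots are needed, so at most 7 can be filled.
Shifts {Jul 16, Jul 18, Jul 21} need 4 slots but only Ghosh and Tanaka are available for them, supplying at most 3 — so at least 1 slot must go unfilled.
An assignment achieving 6: Jul 16→Ghosh, Jul 17→Larsen, Jul 18→Tanaka, Jul 19→Ghosh, Jul 20→Jules, Jul 21→Tanaka.
Loads: Larsen 1/1, Ghosh 2/2, Jules 1/2, Tanaka 2/2.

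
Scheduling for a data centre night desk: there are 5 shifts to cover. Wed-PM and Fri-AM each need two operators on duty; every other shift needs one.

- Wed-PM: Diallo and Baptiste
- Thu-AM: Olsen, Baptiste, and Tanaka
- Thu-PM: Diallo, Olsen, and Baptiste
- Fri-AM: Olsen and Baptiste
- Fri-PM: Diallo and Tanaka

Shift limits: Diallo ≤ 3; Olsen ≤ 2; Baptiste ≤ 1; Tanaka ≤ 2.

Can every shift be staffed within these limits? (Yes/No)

No

Total capacity is 8 and 7 slots are needed, so capacity alone doesn't rule it out.
Shifts {Wed-PM, Fri-AM} need 4 worker-slots in total, but the operators available for any of those shifts (Diallo, Olsen, and Baptiste) can supply at most 3 among them. So no valid schedule exists.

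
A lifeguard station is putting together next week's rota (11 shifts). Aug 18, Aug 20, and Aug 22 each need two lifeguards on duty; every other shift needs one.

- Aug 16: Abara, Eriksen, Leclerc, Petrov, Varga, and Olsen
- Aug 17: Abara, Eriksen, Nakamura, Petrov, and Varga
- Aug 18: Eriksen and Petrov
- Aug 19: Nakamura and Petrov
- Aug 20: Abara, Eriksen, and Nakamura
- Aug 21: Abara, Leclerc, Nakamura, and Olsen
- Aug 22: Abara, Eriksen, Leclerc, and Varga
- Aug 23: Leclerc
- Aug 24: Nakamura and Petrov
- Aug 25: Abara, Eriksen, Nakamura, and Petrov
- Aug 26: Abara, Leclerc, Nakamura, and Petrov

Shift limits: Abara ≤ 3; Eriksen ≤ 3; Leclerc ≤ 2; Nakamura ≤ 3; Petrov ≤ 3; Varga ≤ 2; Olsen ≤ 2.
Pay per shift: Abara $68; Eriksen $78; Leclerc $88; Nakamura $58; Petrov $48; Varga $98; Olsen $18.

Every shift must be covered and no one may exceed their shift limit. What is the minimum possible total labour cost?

$802

Aug 18 can only be covered by Eriksen and Petrov, so that assignment is forced.
Aug 23 can only be covered by Leclerc, so that assignment is forced.
Picking the cheapest available lifeguard for each shift independently would cost $762, but that ignores the shift limits.
An optimal schedule: Aug 16→Olsen, Aug 17→Abara, Aug 18→Petrov+Eriksen, Aug 19→Petrov, Aug 20→Nakamura+Abara, Aug 21→Olsen, Aug 22→Abara+Eriksen, Aug 23→Leclerc, Aug 24→Petrov, Aug 25→Nakamura, Aug 26→Nakamura.
Total: 18 + 68 + 48 + 78 + 48 + 58 + 68 + 18 + 68 + 78 + 88 + 48 + 58 + 58 = $802.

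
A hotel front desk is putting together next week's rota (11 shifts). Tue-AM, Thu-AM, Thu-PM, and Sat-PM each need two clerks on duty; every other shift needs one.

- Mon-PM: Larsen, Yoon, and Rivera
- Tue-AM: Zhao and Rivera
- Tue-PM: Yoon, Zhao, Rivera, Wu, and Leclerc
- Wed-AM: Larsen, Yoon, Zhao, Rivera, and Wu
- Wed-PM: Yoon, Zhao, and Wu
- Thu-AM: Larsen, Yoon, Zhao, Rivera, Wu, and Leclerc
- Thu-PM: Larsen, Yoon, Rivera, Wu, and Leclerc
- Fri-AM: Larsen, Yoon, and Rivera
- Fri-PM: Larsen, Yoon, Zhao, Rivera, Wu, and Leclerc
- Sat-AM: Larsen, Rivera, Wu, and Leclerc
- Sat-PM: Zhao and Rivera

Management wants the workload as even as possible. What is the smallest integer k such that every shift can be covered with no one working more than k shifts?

3

With 6 clerks and 15 worker-slots to fill, someone must work at least ⌈15/6⌉ = 3 shifts, so k ≥ 3.
k = 3 works: Mon-PM→Larsen, Tue-AM→Zhao+Rivera, Tue-PM→Yoon, Wed-AM→Yoon, Wed-PM→Yoon, Thu-AM→Wu+Leclerc, Thu-PM→Rivera+Wu, Fri-AM→Larsen, Fri-PM→Zhao, Sat-AM→Larsen, Sat-PM→Zhao+Rivera.
Loads: Larsen 3, Yoon 3, Zhao 3, Rivera 3, Wu 2, Leclerc 1 — all ≤ 3.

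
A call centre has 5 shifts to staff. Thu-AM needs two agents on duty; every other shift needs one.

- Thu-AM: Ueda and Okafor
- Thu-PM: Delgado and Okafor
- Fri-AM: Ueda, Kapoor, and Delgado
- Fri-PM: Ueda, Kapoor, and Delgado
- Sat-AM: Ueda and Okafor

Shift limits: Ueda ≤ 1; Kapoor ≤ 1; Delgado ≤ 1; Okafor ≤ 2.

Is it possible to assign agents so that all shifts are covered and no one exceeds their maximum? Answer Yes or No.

Shifts {Thu-AM, Thu-PM, Fri-AM, Fri-PM, Sat-AM} need 6 worker-slots in total, but the agents available for any of those shifts (Ueda, Kapoor, Delgado, and Okafor) can supply at most 5 among them. So no valid schedule exists.

No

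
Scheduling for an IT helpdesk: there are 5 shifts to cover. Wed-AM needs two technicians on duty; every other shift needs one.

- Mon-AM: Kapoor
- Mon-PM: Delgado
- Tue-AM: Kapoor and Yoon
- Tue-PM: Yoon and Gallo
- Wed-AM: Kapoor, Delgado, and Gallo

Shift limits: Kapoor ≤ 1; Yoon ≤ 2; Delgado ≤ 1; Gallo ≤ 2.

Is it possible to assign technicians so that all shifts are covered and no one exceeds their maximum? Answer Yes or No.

No

Total capacity is 6 and 6 slots are needed, so capacity alone doesn't rule it out.
Shifts {Mon-AM, Mon-PM, Wed-AM} need 4 worker-slots in total, but the technicians available for any of those shifts (Kapoor, Delgado, and Gallo) can supply at most 3 among them. So no valid schedule exists.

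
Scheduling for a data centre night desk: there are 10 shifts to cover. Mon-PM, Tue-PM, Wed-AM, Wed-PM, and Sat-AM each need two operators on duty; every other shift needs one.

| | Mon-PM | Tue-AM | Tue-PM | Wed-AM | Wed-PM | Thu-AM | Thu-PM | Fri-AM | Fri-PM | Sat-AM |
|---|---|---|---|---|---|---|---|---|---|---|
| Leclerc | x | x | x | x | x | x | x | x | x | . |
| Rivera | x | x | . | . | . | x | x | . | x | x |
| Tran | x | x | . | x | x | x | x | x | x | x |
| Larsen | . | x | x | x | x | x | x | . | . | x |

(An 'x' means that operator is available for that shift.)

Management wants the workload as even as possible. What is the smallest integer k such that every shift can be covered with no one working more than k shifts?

4

With 4 operators and 15 worker-slots to fill, someone must work at least ⌈15/4⌉ = 4 shifts, so k ≥ 4.
k = 4 works: Mon-PM→Leclerc+Rivera, Tue-AM→Rivera, Tue-PM→Leclerc+Larsen, Wed-AM→Leclerc+Tran, Wed-PM→Tran+Larsen, Thu-AM→Tran, Thu-PM→Larsen, Fri-AM→Leclerc, Fri-PM→Rivera, Sat-AM→Rivera+Tran.
Loads: Leclerc 4, Rivera 4, Tran 4, Larsen 3 — all ≤ 4.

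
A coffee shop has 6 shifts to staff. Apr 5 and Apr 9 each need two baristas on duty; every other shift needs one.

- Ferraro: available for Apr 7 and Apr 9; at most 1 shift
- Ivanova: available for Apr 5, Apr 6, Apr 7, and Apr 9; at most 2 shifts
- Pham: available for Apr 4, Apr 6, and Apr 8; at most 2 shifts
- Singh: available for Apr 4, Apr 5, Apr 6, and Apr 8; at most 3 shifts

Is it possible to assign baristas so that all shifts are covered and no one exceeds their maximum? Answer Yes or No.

Total capacity is 8 and 8 slots are needed, so capacity alone doesn't rule it out.
Shifts {Apr 5, Apr 7, Apr 9} need 5 worker-slots in total, but the baristas available for any of those shifts (Ferraro, Ivanova, and Singh) can supply at most 4 among them. So no valid schedule exists.

No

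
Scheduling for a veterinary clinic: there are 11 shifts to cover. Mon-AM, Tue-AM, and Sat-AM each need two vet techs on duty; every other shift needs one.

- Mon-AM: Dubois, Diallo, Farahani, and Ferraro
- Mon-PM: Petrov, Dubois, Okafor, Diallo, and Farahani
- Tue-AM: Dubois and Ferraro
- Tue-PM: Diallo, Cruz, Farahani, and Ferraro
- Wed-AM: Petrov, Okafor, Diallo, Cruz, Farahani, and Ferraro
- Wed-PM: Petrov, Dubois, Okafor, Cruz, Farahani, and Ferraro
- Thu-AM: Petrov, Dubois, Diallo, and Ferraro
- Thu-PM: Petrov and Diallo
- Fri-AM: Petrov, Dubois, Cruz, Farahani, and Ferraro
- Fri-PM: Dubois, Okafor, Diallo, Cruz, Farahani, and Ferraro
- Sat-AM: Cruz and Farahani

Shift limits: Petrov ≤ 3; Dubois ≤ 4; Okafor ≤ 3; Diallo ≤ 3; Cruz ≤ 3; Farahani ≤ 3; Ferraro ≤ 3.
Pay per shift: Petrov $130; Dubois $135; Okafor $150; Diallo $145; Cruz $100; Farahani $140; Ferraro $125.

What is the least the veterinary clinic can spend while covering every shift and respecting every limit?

Tue-AM can only be covered by Dubois and Ferraro, so that assignment is forced.
Sat-AM can only be covered by Cruz and Farahani, so that assignment is forced.
Picking the cheapest available vet tech for each shift independently would cost $1645, but that ignores the shift limits.
An optimal schedule: Mon-AM→Ferraro+Dubois, Mon-PM→Petrov, Tue-AM→Ferraro+Dubois, Tue-PM→Cruz, Wed-AM→Petrov, Wed-PM→Dubois, Thu-AM→Ferraro, Thu-PM→Petrov, Fri-AM→Cruz, Fri-PM→Dubois, Sat-AM→Cruz+Farahani.
Total: 125 + 135 + 130 + 125 + 135 + 100 + 130 + 135 + 125 + 130 + 100 + 135 + 100 + 140 = $1745.

$1745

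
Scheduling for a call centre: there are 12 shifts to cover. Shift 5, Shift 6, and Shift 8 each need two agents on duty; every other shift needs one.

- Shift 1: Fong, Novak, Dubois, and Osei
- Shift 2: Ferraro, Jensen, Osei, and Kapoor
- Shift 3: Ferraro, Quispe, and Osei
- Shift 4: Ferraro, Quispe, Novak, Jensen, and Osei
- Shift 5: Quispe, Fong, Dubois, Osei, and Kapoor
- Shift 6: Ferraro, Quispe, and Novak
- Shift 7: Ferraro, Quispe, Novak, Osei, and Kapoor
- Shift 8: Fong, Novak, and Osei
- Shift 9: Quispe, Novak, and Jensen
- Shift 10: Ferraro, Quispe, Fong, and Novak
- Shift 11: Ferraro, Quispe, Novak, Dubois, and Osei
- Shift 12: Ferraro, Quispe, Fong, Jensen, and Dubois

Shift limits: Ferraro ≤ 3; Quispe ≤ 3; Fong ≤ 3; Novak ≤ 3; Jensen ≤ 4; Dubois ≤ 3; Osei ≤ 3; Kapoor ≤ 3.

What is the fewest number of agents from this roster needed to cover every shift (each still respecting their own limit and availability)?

15 slots to fill and no one can take more than 4, so at least ⌈15/4⌉ = 4 agents are needed.
Any 4 agents together have capacity at most 4+3+3+3 = 13 < 15 slots, so 4 can never suffice.
Ferraro, Quispe, Fong, Novak, and Jensen alone can cover everything: Shift 1→Fong, Shift 2→Ferraro, Shift 3→Ferraro, Shift 4→Jensen, Shift 5→Quispe+Fong, Shift 6→Ferraro+Quispe, Shift 7→Quispe, Shift 8→Fong+Novak, Shift 9→Jensen, Shift 10→Novak, Shift 11→Novak, Shift 12→Jensen.

5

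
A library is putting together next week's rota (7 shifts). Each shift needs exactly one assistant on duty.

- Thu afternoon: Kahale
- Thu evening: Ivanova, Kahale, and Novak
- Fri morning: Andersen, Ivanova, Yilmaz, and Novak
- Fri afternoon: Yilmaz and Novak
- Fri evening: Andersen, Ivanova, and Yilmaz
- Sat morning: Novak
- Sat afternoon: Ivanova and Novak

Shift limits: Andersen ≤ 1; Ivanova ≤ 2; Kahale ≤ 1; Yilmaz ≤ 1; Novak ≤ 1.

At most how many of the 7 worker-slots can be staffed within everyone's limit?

Total capacity across all assistants is 1+2+1+1+1 = 6, and 7 slots are needed, so at most 6 can be filled.
An assignment achieving 6: Thu afternoon→Kahale, Thu evening→Ivanova, Fri afternoon→Yilmaz, Fri evening→Andersen, Sat morning→Novak, Sat afternoon→Ivanova.
Loads: Andersen 1/1, Ivanova 2/2, Kahale 1/1, Yilmaz 1/1, Novak 1/1.

6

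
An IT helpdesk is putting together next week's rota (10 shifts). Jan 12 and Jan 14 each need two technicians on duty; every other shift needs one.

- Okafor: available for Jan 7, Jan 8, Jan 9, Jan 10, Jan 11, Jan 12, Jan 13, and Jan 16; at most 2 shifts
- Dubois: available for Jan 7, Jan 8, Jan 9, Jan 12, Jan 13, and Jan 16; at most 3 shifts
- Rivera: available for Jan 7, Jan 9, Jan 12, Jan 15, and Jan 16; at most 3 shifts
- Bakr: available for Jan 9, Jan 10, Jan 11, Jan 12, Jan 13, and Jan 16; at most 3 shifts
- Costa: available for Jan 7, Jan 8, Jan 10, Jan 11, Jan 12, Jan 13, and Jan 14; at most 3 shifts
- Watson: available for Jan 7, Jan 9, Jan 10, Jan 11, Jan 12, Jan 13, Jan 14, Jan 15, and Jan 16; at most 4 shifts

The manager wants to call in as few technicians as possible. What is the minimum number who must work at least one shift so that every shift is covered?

4

12 slots to fill and no one can take more than 4, so at least ⌈12/4⌉ = 3 technicians are needed.
Any 3 technicians together have capacity at most 4+3+3 = 10 < 12 slots, so 3 can never suffice.
Okafor, Dubois, Costa, and Watson alone can cover everything: Jan 7→Dubois, Jan 8→Okafor, Jan 9→Okafor, Jan 10→Costa, Jan 11→Costa, Jan 12→Dubois+Watson, Jan 13→Watson, Jan 14→Costa+Watson, Jan 15→Watson, Jan 16→Dubois.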